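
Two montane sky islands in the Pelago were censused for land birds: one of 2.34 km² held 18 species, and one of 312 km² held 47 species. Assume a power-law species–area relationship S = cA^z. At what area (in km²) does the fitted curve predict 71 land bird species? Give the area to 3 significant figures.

z = ln(47/18) / ln(312/2.34) = 0.9598 / 4.8929 = 0.1962
c = 18 / 2.34^0.1962 = 18 / 1.181 = 15.24
A = (71/15.24)^(1/0.1962) ⇒ ln A = ln(4.66)/0.1962 = 7.8461
A = e^7.8461 ≈ 2556 km²

2560 km²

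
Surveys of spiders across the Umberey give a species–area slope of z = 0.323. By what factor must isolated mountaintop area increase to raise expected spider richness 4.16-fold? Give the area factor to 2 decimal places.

(A₂/A₁)^0.323 = 4.16, so A₂/A₁ = 4.16^(1/0.323) = 4.16^3.096
ln(A₂/A₁) = ln 4.16 / 0.323 = 1.4255 / 0.323 = 4.4134
A₂/A₁ = e^4.4134 ≈ 82.55

82.55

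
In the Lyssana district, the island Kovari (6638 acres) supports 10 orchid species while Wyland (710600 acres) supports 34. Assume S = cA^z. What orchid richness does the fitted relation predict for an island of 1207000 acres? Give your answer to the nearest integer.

z = ln(34/10) / ln(710600/6638) = 1.2238 / 4.6733 = 0.2619
c = 10 / 6638^0.2619 = 10 / 10.02 = 0.998
S₃ = 0.998 × 1207000^0.2619 = 0.998 × 39.14 ≈ 39.06

39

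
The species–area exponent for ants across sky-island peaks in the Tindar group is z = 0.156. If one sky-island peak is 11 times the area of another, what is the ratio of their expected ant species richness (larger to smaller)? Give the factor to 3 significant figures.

1.45

S₂/S₁ = (A₂/A₁)^z = 11^0.156
ln(S₂/S₁) = 0.156 × ln 11 = 0.156 × 2.3979 = 0.3741
S₂/S₁ = e^0.3741 ≈ 1.454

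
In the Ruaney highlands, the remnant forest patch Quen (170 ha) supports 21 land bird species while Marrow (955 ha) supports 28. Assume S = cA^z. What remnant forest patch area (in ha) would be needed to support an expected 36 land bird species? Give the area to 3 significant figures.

z = ln(28/21) / ln(955/170) = 0.2877 / 1.7259 = 0.1667
c = 21 / 170^0.1667 = 21 / 2.354 = 8.922
A = (36/8.922)^(1/0.1667) ⇒ ln A = ln(4.035)/0.1667 = 8.3694
A = e^8.3694 ≈ 4313 ha

4310 ha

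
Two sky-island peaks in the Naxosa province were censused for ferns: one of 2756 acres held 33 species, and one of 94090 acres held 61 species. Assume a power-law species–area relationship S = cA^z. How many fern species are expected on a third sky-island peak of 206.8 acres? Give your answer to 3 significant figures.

z = ln(61/33) / ln(94090/2756) = 0.6144 / 3.5305 = 0.1740
c = 33 / 2756^0.1740 = 33 / 3.969 = 8.315
S₃ = 8.315 × 206.8^0.1740 = 8.315 × 2.529 ≈ 21.03

21.0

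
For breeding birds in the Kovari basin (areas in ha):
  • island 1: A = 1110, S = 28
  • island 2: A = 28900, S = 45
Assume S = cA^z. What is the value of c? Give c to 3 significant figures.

10.1

z = ln(S₂/S₁) / ln(A₂/A₁) = ln(45/28) / ln(28900/1110) = 0.4745 / 3.2595 = 0.1456
c = S₁ / A₁^z = 28 / 1110^0.1456 = 28 / 2.775 = 10.09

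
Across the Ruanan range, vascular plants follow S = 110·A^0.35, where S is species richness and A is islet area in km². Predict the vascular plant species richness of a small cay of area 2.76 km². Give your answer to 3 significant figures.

157

S = 110 × 2.76^0.35
ln S = ln 110 + 0.35 × ln 2.76 = 4.7005 + 0.35 × 1.0152 = 5.0558
S = e^5.0558 ≈ 156.9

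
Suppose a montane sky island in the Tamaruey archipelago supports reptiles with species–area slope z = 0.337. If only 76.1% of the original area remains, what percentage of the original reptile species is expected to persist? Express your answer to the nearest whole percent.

S_new/S_old = (A_new/A_old)^z = 0.761^0.337
= exp(0.337 × ln 0.761) = exp(0.337 × -0.2731) = exp(-0.0920) ≈ 0.9121

91%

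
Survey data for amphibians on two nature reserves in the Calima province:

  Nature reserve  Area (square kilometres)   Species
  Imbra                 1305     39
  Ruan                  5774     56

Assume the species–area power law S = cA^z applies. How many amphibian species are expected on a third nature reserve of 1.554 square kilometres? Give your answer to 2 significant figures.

z = ln(56/39) / ln(5774/1305) = 0.3618 / 1.4872 = 0.2433
c = 39 / 1305^0.2433 = 39 / 5.727 = 6.809
S₃ = 6.809 × 1.554^0.2433 = 6.809 × 1.113 ≈ 7.58

7.6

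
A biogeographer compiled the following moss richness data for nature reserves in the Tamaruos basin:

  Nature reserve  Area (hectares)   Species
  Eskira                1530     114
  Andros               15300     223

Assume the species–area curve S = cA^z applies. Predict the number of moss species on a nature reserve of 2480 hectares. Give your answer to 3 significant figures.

131

z = ln(223/114) / ln(15300/1530) = 0.6710 / 2.3026 = 0.2914
c = 114 / 1530^0.2914 = 114 / 8.473 = 13.46
S₃ = 13.46 × 2480^0.2914 = 13.46 × 9.753 ≈ 131.2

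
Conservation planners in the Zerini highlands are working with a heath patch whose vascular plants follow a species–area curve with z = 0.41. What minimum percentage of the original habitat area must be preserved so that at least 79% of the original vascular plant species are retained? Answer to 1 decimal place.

Need (A_new/A_old)^0.41 = 0.79, so A_new/A_old = 0.79^(1/0.41) = 0.79^2.439
ln(A_new/A_old) = ln 0.79 / 0.41 = -0.2357 / 0.41 = -0.5749
A_new/A_old = e^-0.5749 ≈ 0.5627

56.3%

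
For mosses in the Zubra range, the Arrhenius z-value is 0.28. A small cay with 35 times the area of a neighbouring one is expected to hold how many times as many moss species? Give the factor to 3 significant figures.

2.71

S₂/S₁ = (A₂/A₁)^z = 35^0.28
ln(S₂/S₁) = 0.28 × ln 35 = 0.28 × 3.5553 = 0.9955
S₂/S₁ = e^0.9955 ≈ 2.706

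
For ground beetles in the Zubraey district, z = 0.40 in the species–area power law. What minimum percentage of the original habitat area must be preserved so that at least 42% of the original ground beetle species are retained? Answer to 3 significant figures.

Need (A_new/A_old)^0.4 = 0.42, so A_new/A_old = 0.42^(1/0.4) = 0.42^2.5
ln(A_new/A_old) = ln 0.42 / 0.4 = -0.8675 / 0.4 = -2.1688
A_new/A_old = e^-2.1688 ≈ 0.1143

11.4%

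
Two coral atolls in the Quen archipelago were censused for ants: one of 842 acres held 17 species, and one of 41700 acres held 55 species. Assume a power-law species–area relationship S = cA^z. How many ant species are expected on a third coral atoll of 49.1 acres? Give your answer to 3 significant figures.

z = ln(55/17) / ln(41700/842) = 1.1741 / 3.9025 = 0.3009
c = 17 / 842^0.3009 = 17 / 7.588 = 2.24
S₃ = 2.24 × 49.1^0.3009 = 2.24 × 3.227 ≈ 7.23

7.23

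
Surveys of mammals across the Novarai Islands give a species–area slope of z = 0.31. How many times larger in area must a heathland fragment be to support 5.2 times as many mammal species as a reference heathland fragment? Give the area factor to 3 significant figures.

204

(A₂/A₁)^0.31 = 5.2, so A₂/A₁ = 5.2^(1/0.31) = 5.2^3.226
ln(A₂/A₁) = ln 5.2 / 0.31 = 1.6487 / 0.31 = 5.3183
A₂/A₁ = e^5.3183 ≈ 204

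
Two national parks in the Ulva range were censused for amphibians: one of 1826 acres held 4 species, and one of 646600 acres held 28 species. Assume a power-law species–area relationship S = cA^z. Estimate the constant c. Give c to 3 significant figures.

z = ln(S₂/S₁) / ln(A₂/A₁) = ln(28/4) / ln(646600/1826) = 1.9459 / 5.8696 = 0.3315
c = S₁ / A₁^z = 4 / 1826^0.3315 = 4 / 12.06 = 0.3317

0.332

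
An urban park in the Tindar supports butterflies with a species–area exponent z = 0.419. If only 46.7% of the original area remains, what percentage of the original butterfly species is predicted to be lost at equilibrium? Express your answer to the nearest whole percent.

S_new/S_old = (A_new/A_old)^z = 0.467^0.419
= exp(0.419 × ln 0.467) = exp(0.419 × -0.7614) = exp(-0.3190) ≈ 0.7268
Fraction lost = 1 − 0.7268 = 0.2732

27%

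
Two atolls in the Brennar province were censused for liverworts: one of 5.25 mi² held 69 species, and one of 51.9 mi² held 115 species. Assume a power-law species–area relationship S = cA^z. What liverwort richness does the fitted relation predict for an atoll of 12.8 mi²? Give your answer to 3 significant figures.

z = ln(115/69) / ln(51.9/5.25) = 0.5108 / 2.2911 = 0.2230
c = 69 / 5.25^0.2230 = 69 / 1.447 = 47.67
S₃ = 47.67 × 12.8^0.2230 = 47.67 × 1.765 ≈ 84.17

84.2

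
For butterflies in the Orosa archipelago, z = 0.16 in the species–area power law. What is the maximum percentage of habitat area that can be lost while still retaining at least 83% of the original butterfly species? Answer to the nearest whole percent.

Need (A_new/A_old)^0.16 = 0.83, so A_new/A_old = 0.83^(1/0.16) = 0.83^6.25
ln(A_new/A_old) = ln 0.83 / 0.16 = -0.1863 / 0.16 = -1.1646
A_new/A_old = e^-1.1646 ≈ 0.3121
Fraction that can be lost = 1 − 0.3121 = 0.6879

69%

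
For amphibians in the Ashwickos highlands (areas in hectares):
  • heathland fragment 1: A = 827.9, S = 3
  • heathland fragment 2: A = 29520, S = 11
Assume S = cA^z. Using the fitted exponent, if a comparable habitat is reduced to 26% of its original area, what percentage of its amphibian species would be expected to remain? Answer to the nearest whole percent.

z = ln(11/3) / ln(29520/827.9) = 1.2993 / 3.5739 = 0.3635
S_new/S_old = (A_new/A_old)^z = 0.26^0.3635 = exp(0.3635 × -1.3471) = 0.6128

61%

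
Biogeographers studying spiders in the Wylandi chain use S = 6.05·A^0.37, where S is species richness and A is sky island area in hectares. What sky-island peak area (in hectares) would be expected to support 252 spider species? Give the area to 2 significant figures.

252 = 6.05 × A^0.37  ⇒  A^0.37 = 252/6.05 = 41.65
ln A = ln(41.65) / 0.37 = 3.7294 / 0.37 = 10.0794
A = e^10.0794 ≈ 23846 hectares

24000 hectares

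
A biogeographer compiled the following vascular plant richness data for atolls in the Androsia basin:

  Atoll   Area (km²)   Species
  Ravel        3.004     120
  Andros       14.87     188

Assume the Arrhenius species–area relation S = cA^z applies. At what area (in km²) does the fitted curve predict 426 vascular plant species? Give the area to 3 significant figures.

z = ln(188/120) / ln(14.87/3.004) = 0.4490 / 1.5994 = 0.2807
c = 120 / 3.004^0.2807 = 120 / 1.362 = 88.12
A = (426/88.12)^(1/0.2807) ⇒ ln A = ln(4.834)/0.2807 = 5.6135
A = e^5.6135 ≈ 274.1 km²

274 km²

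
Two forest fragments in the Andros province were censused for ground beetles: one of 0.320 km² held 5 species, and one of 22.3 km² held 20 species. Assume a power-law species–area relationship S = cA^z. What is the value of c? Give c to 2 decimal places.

7.25

z = ln(S₂/S₁) / ln(A₂/A₁) = ln(20/5) / ln(22.3/0.32) = 1.3863 / 4.2440 = 0.3266
c = S₁ / A₁^z = 5 / 0.32^0.3266 = 5 / 0.6892 = 7.255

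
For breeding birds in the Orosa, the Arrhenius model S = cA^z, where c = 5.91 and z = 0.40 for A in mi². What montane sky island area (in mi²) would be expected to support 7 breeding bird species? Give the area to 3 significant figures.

7 = 5.91 × A^0.4  ⇒  A^0.4 = 7/5.91 = 1.184
ln A = ln(1.184) / 0.4 = 0.1693 / 0.4 = 0.4232
A = e^0.4232 ≈ 1.527 mi²

1.53 mi²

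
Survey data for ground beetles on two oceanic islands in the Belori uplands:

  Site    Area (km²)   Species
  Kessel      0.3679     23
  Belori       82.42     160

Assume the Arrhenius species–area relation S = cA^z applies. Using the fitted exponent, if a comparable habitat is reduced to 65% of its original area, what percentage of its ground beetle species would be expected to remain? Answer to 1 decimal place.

85.7%

z = ln(160/23) / ln(82.42/0.3679) = 1.9397 / 5.4118 = 0.3584
S_new/S_old = (A_new/A_old)^z = 0.65^0.3584 = exp(0.3584 × -0.4308) = 0.8569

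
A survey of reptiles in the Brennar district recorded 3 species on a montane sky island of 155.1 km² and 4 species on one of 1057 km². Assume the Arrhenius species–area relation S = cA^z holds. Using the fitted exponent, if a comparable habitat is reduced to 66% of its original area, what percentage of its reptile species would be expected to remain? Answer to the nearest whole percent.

94%

z = ln(4/3) / ln(1057/155.1) = 0.2877 / 1.9191 = 0.1499
S_new/S_old = (A_new/A_old)^z = 0.66^0.1499 = exp(0.1499 × -0.4155) = 0.9396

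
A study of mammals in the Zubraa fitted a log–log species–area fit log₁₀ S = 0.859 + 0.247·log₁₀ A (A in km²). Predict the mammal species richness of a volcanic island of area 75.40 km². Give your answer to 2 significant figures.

21

S = 7.228 × 75.4^0.247
ln S = ln 7.228 + 0.247 × ln 75.4 = 1.9779 + 0.247 × 4.3228 = 3.0457
S = e^3.0457 ≈ 21.02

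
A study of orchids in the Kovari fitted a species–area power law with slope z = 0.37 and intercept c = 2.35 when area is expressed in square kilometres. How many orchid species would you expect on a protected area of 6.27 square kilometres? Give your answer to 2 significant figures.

S = 2.35 × 6.27^0.37
ln S = ln 2.35 + 0.37 × ln 6.27 = 0.8544 + 0.37 × 1.8358 = 1.5337
S = e^1.5337 ≈ 4.635

4.6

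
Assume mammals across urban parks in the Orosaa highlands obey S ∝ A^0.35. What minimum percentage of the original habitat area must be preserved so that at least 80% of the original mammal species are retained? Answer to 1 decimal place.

Need (A_new/A_old)^0.35 = 0.8, so A_new/A_old = 0.8^(1/0.35) = 0.8^2.857
ln(A_new/A_old) = ln 0.8 / 0.35 = -0.2231 / 0.35 = -0.6376
A_new/A_old = e^-0.6376 ≈ 0.5286

52.9%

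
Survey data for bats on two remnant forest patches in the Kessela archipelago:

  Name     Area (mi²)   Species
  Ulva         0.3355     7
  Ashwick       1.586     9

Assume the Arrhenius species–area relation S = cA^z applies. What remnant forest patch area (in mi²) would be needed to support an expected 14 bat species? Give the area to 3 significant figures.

24.3 mi²

z = ln(9/7) / ln(1.586/0.3355) = 0.2513 / 1.5533 = 0.1618
c = 7 / 0.3355^0.1618 = 7 / 0.838 = 8.353
A = (14/8.353)^(1/0.1618) ⇒ ln A = ln(1.676)/0.1618 = 3.1921
A = e^3.1921 ≈ 24.34 mi²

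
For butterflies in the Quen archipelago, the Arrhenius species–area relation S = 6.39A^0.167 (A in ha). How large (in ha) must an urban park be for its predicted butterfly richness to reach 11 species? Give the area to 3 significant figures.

25.9 ha

11 = 6.39 × A^0.167  ⇒  A^0.167 = 11/6.39 = 1.721
ln A = ln(1.721) / 0.167 = 0.5432 / 0.167 = 3.2525
A = e^3.2525 ≈ 25.85 ha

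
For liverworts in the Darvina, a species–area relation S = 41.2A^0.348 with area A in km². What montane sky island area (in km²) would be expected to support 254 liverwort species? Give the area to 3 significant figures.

254 = 41.2 × A^0.348  ⇒  A^0.348 = 254/41.2 = 6.165
ln A = ln(6.165) / 0.348 = 1.8189 / 0.348 = 5.2267
A = e^5.2267 ≈ 186.2 km²

186 km²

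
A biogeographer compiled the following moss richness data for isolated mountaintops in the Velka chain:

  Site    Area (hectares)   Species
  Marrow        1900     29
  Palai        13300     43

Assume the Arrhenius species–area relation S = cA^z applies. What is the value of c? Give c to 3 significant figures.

z = ln(S₂/S₁) / ln(A₂/A₁) = ln(43/29) / ln(13300/1900) = 0.3939 / 1.9459 = 0.2024
c = S₁ / A₁^z = 29 / 1900^0.2024 = 29 / 4.61 = 6.291

6.29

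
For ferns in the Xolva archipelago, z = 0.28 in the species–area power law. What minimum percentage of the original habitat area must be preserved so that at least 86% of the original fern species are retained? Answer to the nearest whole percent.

58%

Need (A_new/A_old)^0.28 = 0.86, so A_new/A_old = 0.86^(1/0.28) = 0.86^3.571
ln(A_new/A_old) = ln 0.86 / 0.28 = -0.1508 / 0.28 = -0.5387
A_new/A_old = e^-0.5387 ≈ 0.5835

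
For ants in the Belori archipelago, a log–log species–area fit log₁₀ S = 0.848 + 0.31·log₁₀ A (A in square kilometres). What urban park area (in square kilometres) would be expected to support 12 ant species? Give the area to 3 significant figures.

5.57 square kilometres

12 = 7.047 × A^0.31  ⇒  A^0.31 = 12/7.047 = 1.703
ln A = ln(1.703) / 0.31 = 0.5323 / 0.31 = 1.7171
A = e^1.7171 ≈ 5.569 square kilometres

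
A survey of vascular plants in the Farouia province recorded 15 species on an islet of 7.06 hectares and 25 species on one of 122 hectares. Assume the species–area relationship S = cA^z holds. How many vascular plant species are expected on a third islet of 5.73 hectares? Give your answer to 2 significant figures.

z = ln(25/15) / ln(122/7.06) = 0.5108 / 2.8496 = 0.1793
c = 15 / 7.06^0.1793 = 15 / 1.42 = 10.57
S₃ = 10.57 × 5.73^0.1793 = 10.57 × 1.367 ≈ 14.45

14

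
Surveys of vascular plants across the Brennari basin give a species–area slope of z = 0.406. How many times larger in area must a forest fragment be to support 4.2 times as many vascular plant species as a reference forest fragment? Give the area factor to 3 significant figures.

34.3

(A₂/A₁)^0.406 = 4.2, so A₂/A₁ = 4.2^(1/0.406) = 4.2^2.463
ln(A₂/A₁) = ln 4.2 / 0.406 = 1.4351 / 0.406 = 3.5347
A₂/A₁ = e^3.5347 ≈ 34.28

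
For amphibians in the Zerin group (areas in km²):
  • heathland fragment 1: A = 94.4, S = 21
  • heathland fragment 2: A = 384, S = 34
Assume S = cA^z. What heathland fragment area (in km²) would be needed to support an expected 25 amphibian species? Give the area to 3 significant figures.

157 km²

z = ln(34/21) / ln(384/94.4) = 0.4818 / 1.4031 = 0.3434
c = 21 / 94.4^0.3434 = 21 / 4.767 = 4.406
A = (25/4.406)^(1/0.3434) ⇒ ln A = ln(5.675)/0.3434 = 5.0553
A = e^5.0553 ≈ 156.8 km²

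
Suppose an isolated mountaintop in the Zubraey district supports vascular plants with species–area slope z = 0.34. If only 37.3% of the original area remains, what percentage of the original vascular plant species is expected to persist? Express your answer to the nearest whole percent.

72%

S_new/S_old = (A_new/A_old)^z = 0.373^0.34
= exp(0.34 × ln 0.373) = exp(0.34 × -0.9862) = exp(-0.3353) ≈ 0.7151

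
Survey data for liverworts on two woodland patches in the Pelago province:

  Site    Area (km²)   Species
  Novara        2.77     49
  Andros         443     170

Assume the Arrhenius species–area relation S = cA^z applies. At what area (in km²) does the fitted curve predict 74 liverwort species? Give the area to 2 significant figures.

15 km²

z = ln(170/49) / ln(443/2.77) = 1.2440 / 5.0747 = 0.2451
c = 49 / 2.77^0.2451 = 49 / 1.284 = 38.17
A = (74/38.17)^(1/0.2451) ⇒ ln A = ln(1.939)/0.2451 = 2.7006
A = e^2.7006 ≈ 14.89 km²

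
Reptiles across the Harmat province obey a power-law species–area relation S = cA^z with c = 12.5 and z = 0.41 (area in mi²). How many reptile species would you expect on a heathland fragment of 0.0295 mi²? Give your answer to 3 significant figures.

S = 12.5 × 0.0295^0.41
ln S = ln 12.5 + 0.41 × ln 0.0295 = 2.5257 + 0.41 × -3.5234 = 1.0811
S = e^1.0811 ≈ 2.948

2.95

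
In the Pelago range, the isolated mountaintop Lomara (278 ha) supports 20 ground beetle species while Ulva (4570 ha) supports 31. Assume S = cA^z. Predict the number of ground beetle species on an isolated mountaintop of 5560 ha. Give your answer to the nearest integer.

32

z = ln(31/20) / ln(4570/278) = 0.4383 / 2.7996 = 0.1565
c = 20 / 278^0.1565 = 20 / 2.413 = 8.288
S₃ = 8.288 × 5560^0.1565 = 8.288 × 3.857 ≈ 31.97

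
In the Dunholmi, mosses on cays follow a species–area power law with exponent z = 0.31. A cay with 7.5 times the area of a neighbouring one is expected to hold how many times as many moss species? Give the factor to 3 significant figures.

S₂/S₁ = (A₂/A₁)^z = 7.5^0.31
ln(S₂/S₁) = 0.31 × ln 7.5 = 0.31 × 2.0149 = 0.6246
S₂/S₁ = e^0.6246 ≈ 1.868

1.87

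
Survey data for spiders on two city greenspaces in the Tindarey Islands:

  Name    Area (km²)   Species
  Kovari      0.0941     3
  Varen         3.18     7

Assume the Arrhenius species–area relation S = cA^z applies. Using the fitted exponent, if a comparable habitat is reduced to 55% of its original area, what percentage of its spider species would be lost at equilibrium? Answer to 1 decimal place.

13.4%

z = ln(7/3) / ln(3.18/0.0941) = 0.8473 / 3.5203 = 0.2407
S_new/S_old = (A_new/A_old)^z = 0.55^0.2407 = exp(0.2407 × -0.5978) = 0.866
Fraction lost = 1 − 0.866 = 0.134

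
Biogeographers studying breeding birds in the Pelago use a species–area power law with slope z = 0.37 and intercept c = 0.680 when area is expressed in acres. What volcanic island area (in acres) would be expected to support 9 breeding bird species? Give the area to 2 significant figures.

9 = 0.68 × A^0.37  ⇒  A^0.37 = 9/0.68 = 13.24
ln A = ln(13.24) / 0.37 = 2.5829 / 0.37 = 6.9808
A = e^6.9808 ≈ 1076 acres

1100 acres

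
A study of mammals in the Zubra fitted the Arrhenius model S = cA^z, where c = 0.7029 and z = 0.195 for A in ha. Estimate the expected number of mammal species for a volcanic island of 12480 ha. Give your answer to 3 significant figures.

S = 0.7029 × 12480^0.195
ln S = ln 0.7029 + 0.195 × ln 12480 = -0.3525 + 0.195 × 9.4319 = 1.4867
S = e^1.4867 ≈ 4.422

4.42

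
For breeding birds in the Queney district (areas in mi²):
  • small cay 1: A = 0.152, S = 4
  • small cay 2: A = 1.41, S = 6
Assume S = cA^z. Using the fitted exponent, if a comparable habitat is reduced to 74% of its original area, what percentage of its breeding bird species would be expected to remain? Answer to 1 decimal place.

94.7%

z = ln(6/4) / ln(1.41/0.152) = 0.4055 / 2.2275 = 0.1820
S_new/S_old = (A_new/A_old)^z = 0.74^0.1820 = exp(0.1820 × -0.3011) = 0.9467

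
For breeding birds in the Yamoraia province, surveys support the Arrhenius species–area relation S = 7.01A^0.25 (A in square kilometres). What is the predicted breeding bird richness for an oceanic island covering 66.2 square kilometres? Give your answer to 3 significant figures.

S = 7.01 × 66.2^0.25
ln S = ln 7.01 + 0.25 × ln 66.2 = 1.9473 + 0.25 × 4.1927 = 2.9955
S = e^2.9955 ≈ 20

20.0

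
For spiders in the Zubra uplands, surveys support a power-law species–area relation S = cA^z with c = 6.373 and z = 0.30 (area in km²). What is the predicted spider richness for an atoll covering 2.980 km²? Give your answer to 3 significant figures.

S = 6.373 × 2.98^0.3 = 6.373 × 1.388 ≈ 8.843

8.84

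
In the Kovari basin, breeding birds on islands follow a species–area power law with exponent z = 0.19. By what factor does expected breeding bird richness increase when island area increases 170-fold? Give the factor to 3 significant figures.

2.65

S₂/S₁ = (A₂/A₁)^z = 170^0.19
ln(S₂/S₁) = 0.19 × ln 170 = 0.19 × 5.1358 = 0.9758
S₂/S₁ = e^0.9758 ≈ 2.653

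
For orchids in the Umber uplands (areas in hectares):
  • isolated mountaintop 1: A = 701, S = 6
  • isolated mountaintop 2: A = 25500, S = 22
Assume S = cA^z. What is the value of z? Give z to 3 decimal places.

0.362

Taking logs: ln S = ln c + z ln A, so z = (ln S₂ − ln S₁)/(ln A₂ − ln A₁).
z = ln(22/6) / ln(25500/701) = ln(3.667) / ln(36.38) = 1.2993 / 3.5939 = 0.3615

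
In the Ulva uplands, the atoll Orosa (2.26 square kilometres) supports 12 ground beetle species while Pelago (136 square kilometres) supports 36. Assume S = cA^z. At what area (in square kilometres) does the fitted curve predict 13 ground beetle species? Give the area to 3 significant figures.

z = ln(36/12) / ln(136/2.26) = 1.0986 / 4.0973 = 0.2681
c = 12 / 2.26^0.2681 = 12 / 1.244 = 9.643
A = (13/9.643)^(1/0.2681) ⇒ ln A = ln(1.348)/0.2681 = 1.1139
A = e^1.1139 ≈ 3.046 square kilometres

3.05 square kilometres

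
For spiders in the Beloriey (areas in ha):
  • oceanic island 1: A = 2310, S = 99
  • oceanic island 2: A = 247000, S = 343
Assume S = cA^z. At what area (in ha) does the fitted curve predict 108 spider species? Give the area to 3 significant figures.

z = ln(343/99) / ln(247000/2310) = 1.2426 / 4.6721 = 0.2660
c = 99 / 2310^0.2660 = 99 / 7.845 = 12.62
A = (108/12.62)^(1/0.2660) ⇒ ln A = ln(8.558)/0.2660 = 8.0722
A = e^8.0722 ≈ 3204 ha

3200 ha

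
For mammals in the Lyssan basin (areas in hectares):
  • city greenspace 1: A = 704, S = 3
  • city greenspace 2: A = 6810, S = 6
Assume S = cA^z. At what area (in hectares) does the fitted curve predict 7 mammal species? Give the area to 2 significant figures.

11000 hectares

z = ln(6/3) / ln(6810/704) = 0.6931 / 2.2694 = 0.3054
c = 3 / 704^0.3054 = 3 / 7.409 = 0.4049
A = (7/0.4049)^(1/0.3054) ⇒ ln A = ln(17.29)/0.3054 = 9.3308
A = e^9.3308 ≈ 11281 hectares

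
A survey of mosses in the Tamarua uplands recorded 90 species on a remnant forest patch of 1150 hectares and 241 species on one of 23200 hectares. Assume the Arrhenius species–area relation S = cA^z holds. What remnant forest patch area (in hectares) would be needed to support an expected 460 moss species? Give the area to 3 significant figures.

167000 hectares

z = ln(241/90) / ln(23200/1150) = 0.9850 / 3.0044 = 0.3278
c = 90 / 1150^0.3278 = 90 / 10.08 = 8.929
A = (460/8.929)^(1/0.3278) ⇒ ln A = ln(51.52)/0.3278 = 12.0236
A = e^12.0236 ≈ 166647 hectares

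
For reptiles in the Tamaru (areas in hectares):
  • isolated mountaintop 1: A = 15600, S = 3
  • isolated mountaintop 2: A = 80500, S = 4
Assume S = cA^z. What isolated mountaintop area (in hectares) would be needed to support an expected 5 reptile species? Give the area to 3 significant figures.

287000 hectares

z = ln(4/3) / ln(80500/15600) = 0.2877 / 1.6410 = 0.1753
c = 3 / 15600^0.1753 = 3 / 5.434 = 0.5521
A = (5/0.5521)^(1/0.1753) ⇒ ln A = ln(9.056)/0.1753 = 12.5689
A = e^12.5689 ≈ 287466 hectares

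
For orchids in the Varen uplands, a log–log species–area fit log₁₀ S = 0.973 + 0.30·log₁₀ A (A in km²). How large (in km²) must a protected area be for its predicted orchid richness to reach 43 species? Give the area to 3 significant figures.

43 = 9.397 × A^0.3  ⇒  A^0.3 = 43/9.397 = 4.576
ln A = ln(4.576) / 0.3 = 1.5208 / 0.3 = 5.0693
A = e^5.0693 ≈ 159.1 km²

159 km²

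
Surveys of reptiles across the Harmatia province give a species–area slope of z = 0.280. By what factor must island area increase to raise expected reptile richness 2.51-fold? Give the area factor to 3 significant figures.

(A₂/A₁)^0.28 = 2.51, so A₂/A₁ = 2.51^(1/0.28) = 2.51^3.571
ln(A₂/A₁) = ln 2.51 / 0.28 = 0.9203 / 0.28 = 3.2867
A₂/A₁ = e^3.2867 ≈ 26.76

26.8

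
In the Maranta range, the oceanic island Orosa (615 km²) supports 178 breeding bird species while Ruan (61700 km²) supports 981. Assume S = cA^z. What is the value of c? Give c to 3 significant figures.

z = ln(S₂/S₁) / ln(A₂/A₁) = ln(981/178) / ln(61700/615) = 1.7068 / 4.6084 = 0.3704
c = S₁ / A₁^z = 178 / 615^0.3704 = 178 / 10.79 = 16.5

16.5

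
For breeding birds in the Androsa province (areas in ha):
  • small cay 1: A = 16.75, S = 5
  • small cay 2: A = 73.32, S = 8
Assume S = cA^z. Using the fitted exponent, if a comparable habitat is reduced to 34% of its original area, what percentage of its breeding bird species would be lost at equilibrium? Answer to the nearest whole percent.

29%

z = ln(8/5) / ln(73.32/16.75) = 0.4700 / 1.4764 = 0.3183
S_new/S_old = (A_new/A_old)^z = 0.34^0.3183 = exp(0.3183 × -1.0788) = 0.7093
Fraction lost = 1 − 0.7093 = 0.2907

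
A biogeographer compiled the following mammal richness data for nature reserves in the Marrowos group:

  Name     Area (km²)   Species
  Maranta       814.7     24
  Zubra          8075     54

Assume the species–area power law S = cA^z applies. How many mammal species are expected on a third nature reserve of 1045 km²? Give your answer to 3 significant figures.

z = ln(54/24) / ln(8075/814.7) = 0.8109 / 2.2937 = 0.3535
c = 24 / 814.7^0.3535 = 24 / 10.69 = 2.244
S₃ = 2.244 × 1045^0.3535 = 2.244 × 11.68 ≈ 26.21

26.2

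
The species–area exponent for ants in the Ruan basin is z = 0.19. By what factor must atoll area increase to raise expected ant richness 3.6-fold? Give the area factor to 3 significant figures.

(A₂/A₁)^0.19 = 3.6, so A₂/A₁ = 3.6^(1/0.19) = 3.6^5.263
ln(A₂/A₁) = ln 3.6 / 0.19 = 1.2809 / 0.19 = 6.7418
A₂/A₁ = e^6.7418 ≈ 847

847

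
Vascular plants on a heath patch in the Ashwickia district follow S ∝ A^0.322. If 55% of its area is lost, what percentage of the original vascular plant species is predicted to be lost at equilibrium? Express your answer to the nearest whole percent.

S_new/S_old = (A_new/A_old)^z = 0.45^0.322
= exp(0.322 × ln 0.45) = exp(0.322 × -0.7985) = exp(-0.2571) ≈ 0.7733
Fraction lost = 1 − 0.7733 = 0.2267

23%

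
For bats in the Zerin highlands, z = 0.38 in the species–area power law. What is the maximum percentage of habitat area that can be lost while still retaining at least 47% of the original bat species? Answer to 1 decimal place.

86.3%

Need (A_new/A_old)^0.38 = 0.47, so A_new/A_old = 0.47^(1/0.38) = 0.47^2.632
ln(A_new/A_old) = ln 0.47 / 0.38 = -0.7550 / 0.38 = -1.9869
A_new/A_old = e^-1.9869 ≈ 0.1371
Fraction that can be lost = 1 − 0.1371 = 0.8629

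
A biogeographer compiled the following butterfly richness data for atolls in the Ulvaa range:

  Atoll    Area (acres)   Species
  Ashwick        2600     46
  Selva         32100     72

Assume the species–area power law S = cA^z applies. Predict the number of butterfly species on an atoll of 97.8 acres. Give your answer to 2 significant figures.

26

z = ln(72/46) / ln(32100/2600) = 0.4480 / 2.5133 = 0.1783
c = 46 / 2600^0.1783 = 46 / 4.062 = 11.32
S₃ = 11.32 × 97.8^0.1783 = 11.32 × 2.264 ≈ 25.63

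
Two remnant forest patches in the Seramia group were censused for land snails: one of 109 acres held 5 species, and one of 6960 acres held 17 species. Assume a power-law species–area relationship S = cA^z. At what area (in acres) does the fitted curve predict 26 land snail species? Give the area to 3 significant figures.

29500 acres

z = ln(17/5) / ln(6960/109) = 1.2238 / 4.1566 = 0.2944
c = 5 / 109^0.2944 = 5 / 3.98 = 1.256
A = (26/1.256)^(1/0.2944) ⇒ ln A = ln(20.69)/0.2944 = 10.2911
A = e^10.2911 ≈ 29468 acres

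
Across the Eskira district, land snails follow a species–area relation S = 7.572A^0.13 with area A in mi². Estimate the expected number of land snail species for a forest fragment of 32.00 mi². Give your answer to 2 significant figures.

S = 7.572 × 32^0.13
ln S = ln 7.572 + 0.13 × ln 32 = 2.0245 + 0.13 × 3.4657 = 2.4750
S = e^2.4750 ≈ 11.88

12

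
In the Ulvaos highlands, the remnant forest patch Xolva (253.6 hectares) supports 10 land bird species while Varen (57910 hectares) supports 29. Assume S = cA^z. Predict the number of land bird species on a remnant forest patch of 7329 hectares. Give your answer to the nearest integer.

z = ln(29/10) / ln(57910/253.6) = 1.0647 / 5.4309 = 0.1960
c = 10 / 253.6^0.1960 = 10 / 2.96 = 3.378
S₃ = 3.378 × 7329^0.1960 = 3.378 × 5.724 ≈ 19.34

19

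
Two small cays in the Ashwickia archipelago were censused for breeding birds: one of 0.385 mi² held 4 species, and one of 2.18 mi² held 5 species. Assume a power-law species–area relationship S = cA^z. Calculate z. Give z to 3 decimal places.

Taking logs: ln S = ln c + z ln A, so z = (ln S₂ − ln S₁)/(ln A₂ − ln A₁).
z = ln(5/4) / ln(2.18/0.385) = ln(1.25) / ln(5.662) = 0.2231 / 1.7338 = 0.1287

0.129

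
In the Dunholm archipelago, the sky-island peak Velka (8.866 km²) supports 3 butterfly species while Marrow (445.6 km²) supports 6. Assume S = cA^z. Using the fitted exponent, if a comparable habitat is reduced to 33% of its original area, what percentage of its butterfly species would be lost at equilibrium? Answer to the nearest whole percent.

z = ln(6/3) / ln(445.6/8.866) = 0.6931 / 3.9172 = 0.1769
S_new/S_old = (A_new/A_old)^z = 0.33^0.1769 = exp(0.1769 × -1.1087) = 0.8219
Fraction lost = 1 − 0.8219 = 0.1781

18%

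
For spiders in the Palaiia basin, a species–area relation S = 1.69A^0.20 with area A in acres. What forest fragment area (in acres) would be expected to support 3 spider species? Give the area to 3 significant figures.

3 = 1.69 × A^0.2  ⇒  A^0.2 = 3/1.69 = 1.775
ln A = ln(1.775) / 0.2 = 0.5739 / 0.2 = 2.8694
A = e^2.8694 ≈ 17.63 acres

17.6 acres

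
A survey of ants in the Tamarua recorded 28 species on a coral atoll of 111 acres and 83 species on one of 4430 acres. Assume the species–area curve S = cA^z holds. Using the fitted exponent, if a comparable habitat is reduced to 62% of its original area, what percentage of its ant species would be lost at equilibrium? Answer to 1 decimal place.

13.1%

z = ln(83/28) / ln(4430/111) = 1.0866 / 3.6866 = 0.2948
S_new/S_old = (A_new/A_old)^z = 0.62^0.2948 = exp(0.2948 × -0.4780) = 0.8686
Fraction lost = 1 − 0.8686 = 0.1314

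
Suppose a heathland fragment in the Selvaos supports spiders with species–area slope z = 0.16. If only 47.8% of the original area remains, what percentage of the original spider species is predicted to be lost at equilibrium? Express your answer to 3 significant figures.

S_new/S_old = (A_new/A_old)^z = 0.478^0.16
= exp(0.16 × ln 0.478) = exp(0.16 × -0.7381) = exp(-0.1181) ≈ 0.8886
Fraction lost = 1 − 0.8886 = 0.1114

11.1%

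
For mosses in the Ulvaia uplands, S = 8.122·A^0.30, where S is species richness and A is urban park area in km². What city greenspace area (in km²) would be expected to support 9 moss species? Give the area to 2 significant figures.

9 = 8.122 × A^0.3  ⇒  A^0.3 = 9/8.122 = 1.108
ln A = ln(1.108) / 0.3 = 0.1026 / 0.3 = 0.3422
A = e^0.3422 ≈ 1.408 km²

1.4 km²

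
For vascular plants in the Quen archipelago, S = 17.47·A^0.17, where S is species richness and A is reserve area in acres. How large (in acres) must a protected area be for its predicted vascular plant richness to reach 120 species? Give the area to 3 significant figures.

120 = 17.47 × A^0.17  ⇒  A^0.17 = 120/17.47 = 6.869
ln A = ln(6.869) / 0.17 = 1.9270 / 0.17 = 11.3353
A = e^11.3353 ≈ 83728 acres

83700 acres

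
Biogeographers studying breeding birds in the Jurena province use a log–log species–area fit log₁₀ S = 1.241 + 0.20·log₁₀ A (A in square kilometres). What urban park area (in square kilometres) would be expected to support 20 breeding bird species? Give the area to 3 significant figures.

2.00 square kilometres

20 = 17.42 × A^0.2  ⇒  A^0.2 = 20/17.42 = 1.148
ln A = ln(1.148) / 0.2 = 0.1382 / 0.2 = 0.6911
A = e^0.6911 ≈ 1.996 square kilometres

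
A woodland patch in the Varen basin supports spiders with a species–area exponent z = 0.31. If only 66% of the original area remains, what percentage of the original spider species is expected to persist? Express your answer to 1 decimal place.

S_new/S_old = (A_new/A_old)^z = 0.66^0.31
= exp(0.31 × ln 0.66) = exp(0.31 × -0.4155) = exp(-0.1288) ≈ 0.8791

87.9%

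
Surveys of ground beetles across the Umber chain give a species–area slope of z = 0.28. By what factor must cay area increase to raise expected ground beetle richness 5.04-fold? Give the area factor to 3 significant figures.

(A₂/A₁)^0.28 = 5.04, so A₂/A₁ = 5.04^(1/0.28) = 5.04^3.571
ln(A₂/A₁) = ln 5.04 / 0.28 = 1.6174 / 0.28 = 5.7765
A₂/A₁ = e^5.7765 ≈ 322.6

323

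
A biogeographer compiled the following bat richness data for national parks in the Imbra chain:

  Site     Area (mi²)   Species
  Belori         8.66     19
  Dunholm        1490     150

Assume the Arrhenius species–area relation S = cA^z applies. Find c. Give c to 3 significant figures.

7.99

z = ln(S₂/S₁) / ln(A₂/A₁) = ln(150/19) / ln(1490/8.66) = 2.0662 / 5.1478 = 0.4014
c = S₁ / A₁^z = 19 / 8.66^0.4014 = 19 / 2.378 = 7.988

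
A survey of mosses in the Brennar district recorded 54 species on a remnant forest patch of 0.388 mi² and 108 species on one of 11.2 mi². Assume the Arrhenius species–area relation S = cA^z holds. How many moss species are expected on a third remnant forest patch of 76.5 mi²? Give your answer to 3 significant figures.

160

z = ln(108/54) / ln(11.2/0.388) = 0.6931 / 3.3627 = 0.2061
c = 54 / 0.388^0.2061 = 54 / 0.8227 = 65.64
S₃ = 65.64 × 76.5^0.2061 = 65.64 × 2.445 ≈ 160.5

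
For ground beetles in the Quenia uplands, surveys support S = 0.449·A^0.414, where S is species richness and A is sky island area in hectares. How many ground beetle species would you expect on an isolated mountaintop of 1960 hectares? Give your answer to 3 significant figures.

S = 0.449 × 1960^0.414
ln S = ln 0.449 + 0.414 × ln 1960 = -0.8007 + 0.414 × 7.5807 = 2.3377
S = e^2.3377 ≈ 10.36

10.4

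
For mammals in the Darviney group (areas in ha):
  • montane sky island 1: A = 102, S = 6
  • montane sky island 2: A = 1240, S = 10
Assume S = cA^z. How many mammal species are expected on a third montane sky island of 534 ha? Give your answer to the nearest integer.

8

z = ln(10/6) / ln(1240/102) = 0.5108 / 2.4979 = 0.2045
c = 6 / 102^0.2045 = 6 / 2.575 = 2.33
S₃ = 2.33 × 534^0.2045 = 2.33 × 3.612 ≈ 8.417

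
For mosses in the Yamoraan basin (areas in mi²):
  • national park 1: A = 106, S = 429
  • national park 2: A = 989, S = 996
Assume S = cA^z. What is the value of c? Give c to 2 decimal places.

73.89

z = ln(S₂/S₁) / ln(A₂/A₁) = ln(996/429) / ln(989/106) = 0.8423 / 2.2333 = 0.3772
c = S₁ / A₁^z = 429 / 106^0.3772 = 429 / 5.806 = 73.89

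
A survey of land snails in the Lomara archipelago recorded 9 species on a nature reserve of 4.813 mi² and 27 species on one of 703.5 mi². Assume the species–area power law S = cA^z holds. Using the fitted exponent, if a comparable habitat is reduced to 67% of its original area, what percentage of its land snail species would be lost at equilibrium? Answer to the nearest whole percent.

8%

z = ln(27/9) / ln(703.5/4.813) = 1.0986 / 4.9847 = 0.2204
S_new/S_old = (A_new/A_old)^z = 0.67^0.2204 = exp(0.2204 × -0.4005) = 0.9155
Fraction lost = 1 − 0.9155 = 0.08448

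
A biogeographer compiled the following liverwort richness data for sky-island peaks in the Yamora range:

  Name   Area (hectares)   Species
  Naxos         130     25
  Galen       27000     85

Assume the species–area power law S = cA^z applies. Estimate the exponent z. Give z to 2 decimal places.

0.23

Taking logs: ln S = ln c + z ln A, so z = (ln S₂ − ln S₁)/(ln A₂ − ln A₁).
z = ln(85/25) / ln(27000/130) = ln(3.4) / ln(207.7) = 1.2238 / 5.3361 = 0.2293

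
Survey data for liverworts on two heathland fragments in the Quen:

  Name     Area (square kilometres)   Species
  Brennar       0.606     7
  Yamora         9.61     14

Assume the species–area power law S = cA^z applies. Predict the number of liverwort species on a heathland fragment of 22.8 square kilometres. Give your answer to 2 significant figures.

17

z = ln(14/7) / ln(9.61/0.606) = 0.6931 / 2.7637 = 0.2508
c = 7 / 0.606^0.2508 = 7 / 0.8819 = 7.937
S₃ = 7.937 × 22.8^0.2508 = 7.937 × 2.191 ≈ 17.39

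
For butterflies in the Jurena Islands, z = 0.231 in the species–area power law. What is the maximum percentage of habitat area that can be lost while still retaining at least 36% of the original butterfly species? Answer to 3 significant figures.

Need (A_new/A_old)^0.231 = 0.36, so A_new/A_old = 0.36^(1/0.231) = 0.36^4.329
ln(A_new/A_old) = ln 0.36 / 0.231 = -1.0217 / 0.231 = -4.4227
A_new/A_old = e^-4.4227 ≈ 0.012
Fraction that can be lost = 1 − 0.012 = 0.988

98.8%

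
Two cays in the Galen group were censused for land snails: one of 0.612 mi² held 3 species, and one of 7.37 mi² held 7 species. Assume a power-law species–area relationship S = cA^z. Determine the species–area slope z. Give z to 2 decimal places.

0.34

Taking logs: ln S = ln c + z ln A, so z = (ln S₂ − ln S₁)/(ln A₂ − ln A₁).
z = ln(7/3) / ln(7.37/0.612) = ln(2.333) / ln(12.04) = 0.8473 / 2.4884 = 0.3405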